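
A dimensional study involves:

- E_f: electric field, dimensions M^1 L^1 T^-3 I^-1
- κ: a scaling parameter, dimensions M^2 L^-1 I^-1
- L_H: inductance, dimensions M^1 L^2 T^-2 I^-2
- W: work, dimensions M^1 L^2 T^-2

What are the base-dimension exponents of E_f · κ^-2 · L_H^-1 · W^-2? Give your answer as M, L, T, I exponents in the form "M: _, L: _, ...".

Collect each base-dimension exponent across the product:
  M: (1) − 2·(2) − (1) − 2·(1) = -6
  L: (1) − 2·(-1) − (2) − 2·(2) = -3
  T: (-3) − 2·(0) − (-2) − 2·(-2) = 3
  I: (-1) − 2·(-1) − (-2) − 2·(0) = 3
So the dimensions are [M⁻⁶ L⁻³ T³ I³].

M: -6, L: -3, T: 3, I: 3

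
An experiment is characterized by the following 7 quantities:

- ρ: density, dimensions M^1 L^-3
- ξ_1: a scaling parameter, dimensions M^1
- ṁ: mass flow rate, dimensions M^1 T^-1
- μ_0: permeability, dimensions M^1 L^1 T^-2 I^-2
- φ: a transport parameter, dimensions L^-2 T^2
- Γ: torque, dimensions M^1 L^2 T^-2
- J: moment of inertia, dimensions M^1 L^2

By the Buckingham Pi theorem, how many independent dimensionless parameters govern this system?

3

There are 7 variables and 4 base dimensions (M, L, T, I).
The dimension matrix has rank 4.
Independent dimensionless groups: 7 − 4 = 3.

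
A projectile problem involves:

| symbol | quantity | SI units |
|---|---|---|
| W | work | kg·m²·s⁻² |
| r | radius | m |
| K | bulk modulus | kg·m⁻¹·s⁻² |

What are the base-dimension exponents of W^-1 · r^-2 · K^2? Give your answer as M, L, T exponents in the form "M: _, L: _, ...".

M: 1, L: -6, T: -2

Collect each base-dimension exponent across the product:
  M: −(1) − 2·(0) + 2·(1) = 1
  L: −(2) − 2·(1) + 2·(-1) = -6
  T: −(-2) − 2·(0) + 2·(-2) = -2
So the dimensions are [M L⁻⁶ T⁻²].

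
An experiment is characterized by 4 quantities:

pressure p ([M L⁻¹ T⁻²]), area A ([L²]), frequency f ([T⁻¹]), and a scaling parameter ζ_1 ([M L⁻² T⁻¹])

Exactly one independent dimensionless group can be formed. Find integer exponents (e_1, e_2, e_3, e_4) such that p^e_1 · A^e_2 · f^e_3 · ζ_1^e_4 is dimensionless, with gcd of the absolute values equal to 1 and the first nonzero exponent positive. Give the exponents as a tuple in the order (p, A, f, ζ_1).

(2, -1, -2, -2)

M: e_1·(1) + e_2·(0) + e_3·(0) + e_4·(1) = 0
L: e_1·(-1) + e_2·(2) + e_3·(0) + e_4·(-2) = 0
T: e_1·(-2) + e_2·(0) + e_3·(-1) + e_4·(-1) = 0
Solving this homogeneous linear system for the smallest-integer solution (first nonzero entry positive) gives (2, -1, -2, -2).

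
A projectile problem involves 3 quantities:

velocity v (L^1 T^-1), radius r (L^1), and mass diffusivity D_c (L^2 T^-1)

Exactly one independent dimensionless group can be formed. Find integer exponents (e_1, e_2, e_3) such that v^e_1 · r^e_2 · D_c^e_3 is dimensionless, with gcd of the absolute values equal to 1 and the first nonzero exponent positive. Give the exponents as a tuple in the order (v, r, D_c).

L: e_1·(1) + e_2·(1) + e_3·(2) = 0
T: e_1·(-1) + e_2·(0) + e_3·(-1) = 0
Solving this homogeneous linear system for the smallest-integer solution (first nonzero entry positive) gives (1, 1, -1).

(1, 1, -1)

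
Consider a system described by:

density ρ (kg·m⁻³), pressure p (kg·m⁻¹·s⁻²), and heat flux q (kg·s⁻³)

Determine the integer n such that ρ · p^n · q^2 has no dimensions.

-3

Balance the M exponent: (1)·n from p, plus (1) + 2·(1) = 3 from the rest, must sum to zero.
n + 3 = 0, so n = -3.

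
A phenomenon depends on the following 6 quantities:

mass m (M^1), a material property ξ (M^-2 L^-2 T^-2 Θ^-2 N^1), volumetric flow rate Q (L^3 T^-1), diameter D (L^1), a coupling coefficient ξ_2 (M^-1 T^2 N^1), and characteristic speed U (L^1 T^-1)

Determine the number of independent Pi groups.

There are 6 variables and 5 base dimensions (M, L, T, Θ, N).
The dimension matrix has rank 5.
Independent dimensionless groups: 6 − 5 = 1.

1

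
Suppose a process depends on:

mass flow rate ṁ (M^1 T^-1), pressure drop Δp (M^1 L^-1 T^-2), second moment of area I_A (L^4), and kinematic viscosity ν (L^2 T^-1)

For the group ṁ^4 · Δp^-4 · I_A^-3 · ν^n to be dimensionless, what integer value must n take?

Balance the L exponent: (2)·n from ν, plus 4·(0) − 4·(-1) − 3·(4) = -8 from the rest, must sum to zero.
2n − 8 = 0, so n = 4.

4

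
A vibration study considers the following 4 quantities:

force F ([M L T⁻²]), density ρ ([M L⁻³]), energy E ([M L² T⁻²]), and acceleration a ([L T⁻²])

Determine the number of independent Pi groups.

1

There are 4 variables and 3 base dimensions (M, L, T).
The dimension matrix has rank 3.
Independent dimensionless groups: 4 − 3 = 1.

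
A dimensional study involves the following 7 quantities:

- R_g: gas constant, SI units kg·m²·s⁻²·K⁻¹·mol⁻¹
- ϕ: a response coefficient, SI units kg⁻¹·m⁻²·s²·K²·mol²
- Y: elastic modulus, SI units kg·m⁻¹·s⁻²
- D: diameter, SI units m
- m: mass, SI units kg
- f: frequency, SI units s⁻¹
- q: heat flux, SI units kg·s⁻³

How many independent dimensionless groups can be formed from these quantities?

3

There are 7 variables and 5 base dimensions (M, L, T, Θ, N).
The dimension matrix has rank 4 (less than 5: the dimension vectors are linearly dependent).
Independent dimensionless groups: 7 − 4 = 3.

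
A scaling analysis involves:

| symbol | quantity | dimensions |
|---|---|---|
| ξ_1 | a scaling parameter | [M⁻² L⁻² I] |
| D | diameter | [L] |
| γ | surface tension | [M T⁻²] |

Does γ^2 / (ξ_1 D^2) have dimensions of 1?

Sum the exponent of each base dimension across the product:
  M: −[ξ_1]_M − 2·[D]_M + 2·[γ]_M = −(-2) − 2·(0) + 2·(1) = 4
  L: −[ξ_1]_L − 2·[D]_L + 2·[γ]_L = −(-2) − 2·(1) + 2·(0) = 0
  T: −[ξ_1]_T − 2·[D]_T + 2·[γ]_T = −(0) − 2·(0) + 2·(-2) = -4
  I: −[ξ_1]_I − 2·[D]_I + 2·[γ]_I = −(1) − 2·(0) + 2·(0) = -1
Net dimensions [M⁴ T⁻⁴ I⁻¹] ≠ [1] — not dimensionless.

no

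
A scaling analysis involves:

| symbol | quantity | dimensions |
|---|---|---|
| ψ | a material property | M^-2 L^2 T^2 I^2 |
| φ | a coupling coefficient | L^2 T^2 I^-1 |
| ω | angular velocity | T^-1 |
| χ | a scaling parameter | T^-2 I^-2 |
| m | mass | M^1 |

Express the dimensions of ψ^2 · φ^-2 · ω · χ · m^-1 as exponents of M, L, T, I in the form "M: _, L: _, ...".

Collect each base-dimension exponent across the product:
  M: 2·(-2) − 2·(0) + (0) + (0) − (1) = -5
  L: 2·(2) − 2·(2) + (0) + (0) − (0) = 0
  T: 2·(2) − 2·(2) + (-1) + (-2) − (0) = -3
  I: 2·(2) − 2·(-1) + (0) + (-2) − (0) = 4
So the dimensions are [M⁻⁵ T⁻³ I⁴].

M: -5, L: 0, T: -3, I: 4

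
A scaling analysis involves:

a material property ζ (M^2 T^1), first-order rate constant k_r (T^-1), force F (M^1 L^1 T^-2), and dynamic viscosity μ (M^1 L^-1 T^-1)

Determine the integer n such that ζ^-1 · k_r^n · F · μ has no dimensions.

Balance the T exponent: (-1)·n from k_r, plus −(1) + (-2) + (-1) = -4 from the rest, must sum to zero.
−n − 4 = 0, so n = -4.

-4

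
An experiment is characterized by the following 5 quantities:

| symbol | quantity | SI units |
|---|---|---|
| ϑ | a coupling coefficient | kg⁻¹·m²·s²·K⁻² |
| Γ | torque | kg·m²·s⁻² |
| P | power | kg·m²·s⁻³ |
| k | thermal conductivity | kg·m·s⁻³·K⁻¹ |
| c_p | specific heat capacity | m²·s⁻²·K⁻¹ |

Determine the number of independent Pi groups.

There are 5 variables and 4 base dimensions (M, L, T, Θ).
The dimension matrix has rank 4.
Independent dimensionless groups: 5 − 4 = 1.

1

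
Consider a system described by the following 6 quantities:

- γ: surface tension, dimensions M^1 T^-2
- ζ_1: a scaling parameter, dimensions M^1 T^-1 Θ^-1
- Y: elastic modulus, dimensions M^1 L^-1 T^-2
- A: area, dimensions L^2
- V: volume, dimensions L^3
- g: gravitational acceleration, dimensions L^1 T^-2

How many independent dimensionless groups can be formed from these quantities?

2

There are 6 variables and 4 base dimensions (M, L, T, Θ).
The dimension matrix has rank 4.
Independent dimensionless groups: 6 − 4 = 2.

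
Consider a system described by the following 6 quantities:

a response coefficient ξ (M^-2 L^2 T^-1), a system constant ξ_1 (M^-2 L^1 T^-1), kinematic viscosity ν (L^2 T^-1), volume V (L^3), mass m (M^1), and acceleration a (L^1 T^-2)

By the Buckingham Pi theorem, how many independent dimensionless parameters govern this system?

3

There are 6 variables and 3 base dimensions (M, L, T).
The dimension matrix has rank 3.
Independent dimensionless groups: 6 − 3 = 3.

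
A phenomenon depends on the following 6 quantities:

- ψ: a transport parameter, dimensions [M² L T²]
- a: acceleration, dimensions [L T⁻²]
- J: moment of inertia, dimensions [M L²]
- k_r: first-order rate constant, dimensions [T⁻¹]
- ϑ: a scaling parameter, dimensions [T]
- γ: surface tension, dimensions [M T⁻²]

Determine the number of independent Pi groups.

There are 6 variables and 3 base dimensions (M, L, T).
The dimension matrix has rank 3.
Independent dimensionless groups: 6 − 3 = 3.

3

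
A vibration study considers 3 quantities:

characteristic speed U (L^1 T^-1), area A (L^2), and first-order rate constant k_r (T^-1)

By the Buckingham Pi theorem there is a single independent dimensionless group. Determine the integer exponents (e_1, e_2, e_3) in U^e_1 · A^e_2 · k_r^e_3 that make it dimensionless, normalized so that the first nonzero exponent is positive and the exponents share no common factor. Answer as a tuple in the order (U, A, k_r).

(2, -1, -2)

L: e_1·(1) + e_2·(2) + e_3·(0) = 0
T: e_1·(-1) + e_2·(0) + e_3·(-1) = 0
Solving this homogeneous linear system for the smallest-integer solution (first nonzero entry positive) gives (2, -1, -2).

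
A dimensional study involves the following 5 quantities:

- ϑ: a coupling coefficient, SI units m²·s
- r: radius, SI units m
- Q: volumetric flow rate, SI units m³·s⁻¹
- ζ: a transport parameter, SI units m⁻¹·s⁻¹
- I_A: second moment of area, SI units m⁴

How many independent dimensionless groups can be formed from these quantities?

There are 5 variables and 2 base dimensions (L, T).
The dimension matrix has rank 2.
Independent dimensionless groups: 5 − 2 = 3.

3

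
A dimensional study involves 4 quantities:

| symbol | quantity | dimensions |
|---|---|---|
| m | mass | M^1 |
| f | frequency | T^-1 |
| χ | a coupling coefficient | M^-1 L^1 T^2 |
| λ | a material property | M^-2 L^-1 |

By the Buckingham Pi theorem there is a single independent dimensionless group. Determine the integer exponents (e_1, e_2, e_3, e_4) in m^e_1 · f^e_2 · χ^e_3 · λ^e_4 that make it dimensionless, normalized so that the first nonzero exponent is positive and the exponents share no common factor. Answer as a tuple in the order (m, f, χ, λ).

(3, 2, 1, 1)

M: e_1·(1) + e_2·(0) + e_3·(-1) + e_4·(-2) = 0
L: e_1·(0) + e_2·(0) + e_3·(1) + e_4·(-1) = 0
T: e_1·(0) + e_2·(-1) + e_3·(2) + e_4·(0) = 0
Solving this homogeneous linear system for the smallest-integer solution (first nonzero entry positive) gives (3, 2, 1, 1).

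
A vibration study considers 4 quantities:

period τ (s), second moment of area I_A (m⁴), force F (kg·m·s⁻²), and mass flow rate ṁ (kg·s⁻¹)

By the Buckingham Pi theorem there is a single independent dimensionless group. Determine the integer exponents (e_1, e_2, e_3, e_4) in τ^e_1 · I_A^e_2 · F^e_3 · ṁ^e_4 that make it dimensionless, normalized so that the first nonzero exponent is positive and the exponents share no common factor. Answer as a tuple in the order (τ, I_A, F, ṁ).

(4, -1, 4, -4)

M: e_1·(0) + e_2·(0) + e_3·(1) + e_4·(1) = 0
L: e_1·(0) + e_2·(4) + e_3·(1) + e_4·(0) = 0
T: e_1·(1) + e_2·(0) + e_3·(-2) + e_4·(-1) = 0
Solving this homogeneous linear system for the smallest-integer solution (first nonzero entry positive) gives (4, -1, 4, -4).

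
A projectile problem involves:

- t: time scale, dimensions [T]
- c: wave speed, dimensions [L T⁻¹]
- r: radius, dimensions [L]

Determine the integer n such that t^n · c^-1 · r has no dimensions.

Balance the T exponent: (1)·n from t, plus −(-1) + (0) = 1 from the rest, must sum to zero.
n + 1 = 0, so n = -1.

-1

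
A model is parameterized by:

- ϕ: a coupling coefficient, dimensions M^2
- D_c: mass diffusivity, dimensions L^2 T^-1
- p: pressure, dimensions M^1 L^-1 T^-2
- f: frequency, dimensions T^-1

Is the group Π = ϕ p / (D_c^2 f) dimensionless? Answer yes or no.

Sum the exponent of each base dimension across the product:
  M: [ϕ]_M − 2·[D_c]_M + [p]_M − [f]_M = (2) − 2·(0) + (1) − (0) = 3
  L: [ϕ]_L − 2·[D_c]_L + [p]_L − [f]_L = (0) − 2·(2) + (-1) − (0) = -5
  T: [ϕ]_T − 2·[D_c]_T + [p]_T − [f]_T = (0) − 2·(-1) + (-2) − (-1) = 1
Net dimensions [M³ L⁻⁵ T] ≠ [1] — not dimensionless.

no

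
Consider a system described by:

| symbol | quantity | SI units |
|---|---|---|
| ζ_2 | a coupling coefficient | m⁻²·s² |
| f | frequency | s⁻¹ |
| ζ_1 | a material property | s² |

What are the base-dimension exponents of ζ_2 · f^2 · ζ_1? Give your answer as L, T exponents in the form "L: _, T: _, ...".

L: -2, T: 2

Collect each base-dimension exponent across the product:
  L: (-2) + 2·(0) + (0) = -2
  T: (2) + 2·(-1) + (2) = 2
So the dimensions are [L⁻² T²].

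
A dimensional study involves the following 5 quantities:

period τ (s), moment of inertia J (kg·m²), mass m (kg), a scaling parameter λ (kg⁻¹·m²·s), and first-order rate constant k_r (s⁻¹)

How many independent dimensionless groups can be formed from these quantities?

2

There are 5 variables and 3 base dimensions (M, L, T).
The dimension matrix has rank 3.
Independent dimensionless groups: 5 − 3 = 2.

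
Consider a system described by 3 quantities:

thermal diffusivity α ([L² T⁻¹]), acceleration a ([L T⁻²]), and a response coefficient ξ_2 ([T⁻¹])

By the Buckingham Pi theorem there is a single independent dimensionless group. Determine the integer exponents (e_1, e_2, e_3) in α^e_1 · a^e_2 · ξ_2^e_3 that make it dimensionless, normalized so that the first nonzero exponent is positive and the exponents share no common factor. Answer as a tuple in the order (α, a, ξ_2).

(1, -2, 3)

L: e_1·(2) + e_2·(1) + e_3·(0) = 0
T: e_1·(-1) + e_2·(-2) + e_3·(-1) = 0
Solving this homogeneous linear system for the smallest-integer solution (first nonzero entry positive) gives (1, -2, 3).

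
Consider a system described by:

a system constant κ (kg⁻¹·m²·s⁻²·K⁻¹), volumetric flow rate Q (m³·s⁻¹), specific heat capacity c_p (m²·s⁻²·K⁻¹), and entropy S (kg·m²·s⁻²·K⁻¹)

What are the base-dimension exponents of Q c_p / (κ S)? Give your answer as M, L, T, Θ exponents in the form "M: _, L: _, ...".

Collect each base-dimension exponent across the product:
  M: −(-1) + (0) + (0) − (1) = 0
  L: −(2) + (3) + (2) − (2) = 1
  T: −(-2) + (-1) + (-2) − (-2) = 1
  Θ: −(-1) + (0) + (-1) − (-1) = 1
So the dimensions are [L T Θ].

M: 0, L: 1, T: 1, Θ: 1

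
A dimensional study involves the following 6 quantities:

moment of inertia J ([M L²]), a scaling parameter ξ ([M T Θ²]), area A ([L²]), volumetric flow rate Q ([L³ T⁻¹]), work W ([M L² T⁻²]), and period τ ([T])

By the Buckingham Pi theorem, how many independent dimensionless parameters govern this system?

There are 6 variables and 4 base dimensions (M, L, T, Θ).
The dimension matrix has rank 4.
Independent dimensionless groups: 6 − 4 = 2.

2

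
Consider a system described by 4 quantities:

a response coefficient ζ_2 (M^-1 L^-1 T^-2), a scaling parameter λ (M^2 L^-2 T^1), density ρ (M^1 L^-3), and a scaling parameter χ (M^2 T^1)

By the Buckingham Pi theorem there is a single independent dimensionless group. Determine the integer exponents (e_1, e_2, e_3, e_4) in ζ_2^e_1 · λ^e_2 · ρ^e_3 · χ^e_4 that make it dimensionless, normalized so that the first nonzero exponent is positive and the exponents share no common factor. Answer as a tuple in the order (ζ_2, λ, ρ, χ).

(1, 4, -3, -2)

M: e_1·(-1) + e_2·(2) + e_3·(1) + e_4·(2) = 0
L: e_1·(-1) + e_2·(-2) + e_3·(-3) + e_4·(0) = 0
T: e_1·(-2) + e_2·(1) + e_3·(0) + e_4·(1) = 0
Solving this homogeneous linear system for the smallest-integer solution (first nonzero entry positive) gives (1, 4, -3, -2).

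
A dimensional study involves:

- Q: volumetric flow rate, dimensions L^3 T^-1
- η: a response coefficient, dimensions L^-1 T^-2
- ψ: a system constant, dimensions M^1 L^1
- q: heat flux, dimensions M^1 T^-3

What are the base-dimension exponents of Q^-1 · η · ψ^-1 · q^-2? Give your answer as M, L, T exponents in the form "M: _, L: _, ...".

M: -3, L: -5, T: 5

Collect each base-dimension exponent across the product:
  M: −(0) + (0) − (1) − 2·(1) = -3
  L: −(3) + (-1) − (1) − 2·(0) = -5
  T: −(-1) + (-2) − (0) − 2·(-3) = 5
So the dimensions are [M⁻³ L⁻⁵ T⁵].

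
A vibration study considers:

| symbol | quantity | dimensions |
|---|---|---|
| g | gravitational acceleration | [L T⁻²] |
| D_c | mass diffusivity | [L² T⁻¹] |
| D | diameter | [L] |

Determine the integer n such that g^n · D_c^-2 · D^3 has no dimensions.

1

Balance the L exponent: (1)·n from g, plus −2·(2) + 3·(1) = -1 from the rest, must sum to zero.
n − 1 = 0, so n = 1.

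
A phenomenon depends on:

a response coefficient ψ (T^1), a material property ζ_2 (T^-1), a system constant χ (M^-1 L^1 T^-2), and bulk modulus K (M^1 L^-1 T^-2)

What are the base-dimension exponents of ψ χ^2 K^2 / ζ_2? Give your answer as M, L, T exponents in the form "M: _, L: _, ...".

Collect each base-dimension exponent across the product:
  M: (0) − (0) + 2·(-1) + 2·(1) = 0
  L: (0) − (0) + 2·(1) + 2·(-1) = 0
  T: (1) − (-1) + 2·(-2) + 2·(-2) = -6
So the dimensions are [T⁻⁶].

M: 0, L: 0, T: -6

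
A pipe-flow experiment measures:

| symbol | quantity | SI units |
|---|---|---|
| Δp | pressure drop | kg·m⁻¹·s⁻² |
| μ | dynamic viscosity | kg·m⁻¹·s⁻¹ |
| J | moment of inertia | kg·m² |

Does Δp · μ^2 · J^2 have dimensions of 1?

no

Sum the exponent of each base dimension across the product:
  M: [Δp]_M + 2·[μ]_M + 2·[J]_M = (1) + 2·(1) + 2·(1) = 5
  L: [Δp]_L + 2·[μ]_L + 2·[J]_L = (-1) + 2·(-1) + 2·(2) = 1
  T: [Δp]_T + 2·[μ]_T + 2·[J]_T = (-2) + 2·(-1) + 2·(0) = -4
Net dimensions [M⁵ L T⁻⁴] ≠ [1] — not dimensionless.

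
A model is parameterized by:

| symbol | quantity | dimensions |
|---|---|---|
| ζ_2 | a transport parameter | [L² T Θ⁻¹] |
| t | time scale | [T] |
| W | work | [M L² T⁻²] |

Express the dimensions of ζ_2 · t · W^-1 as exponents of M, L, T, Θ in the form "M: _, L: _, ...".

M: -1, L: 0, T: 4, Θ: -1

Collect each base-dimension exponent across the product:
  M: (0) + (0) − (1) = -1
  L: (2) + (0) − (2) = 0
  T: (1) + (1) − (-2) = 4
  Θ: (-1) + (0) − (0) = -1
So the dimensions are [M⁻¹ T⁴ Θ⁻¹].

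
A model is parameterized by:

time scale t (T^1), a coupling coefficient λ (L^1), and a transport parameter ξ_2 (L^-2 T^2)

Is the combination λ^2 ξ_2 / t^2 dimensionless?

Sum the exponent of each base dimension across the product:
  M: −2·[t]_M + 2·[λ]_M + [ξ_2]_M = −2·(0) + 2·(0) + (0) = 0
  L: −2·[t]_L + 2·[λ]_L + [ξ_2]_L = −2·(0) + 2·(1) + (-2) = 0
  T: −2·[t]_T + 2·[λ]_T + [ξ_2]_T = −2·(1) + 2·(0) + (2) = 0
All base exponents vanish — dimensionless.

yes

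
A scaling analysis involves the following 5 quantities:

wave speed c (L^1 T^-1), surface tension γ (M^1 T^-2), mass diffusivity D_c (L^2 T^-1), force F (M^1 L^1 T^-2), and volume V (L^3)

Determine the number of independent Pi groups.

2

There are 5 variables and 3 base dimensions (M, L, T).
The dimension matrix has rank 3.
Independent dimensionless groups: 5 − 3 = 2.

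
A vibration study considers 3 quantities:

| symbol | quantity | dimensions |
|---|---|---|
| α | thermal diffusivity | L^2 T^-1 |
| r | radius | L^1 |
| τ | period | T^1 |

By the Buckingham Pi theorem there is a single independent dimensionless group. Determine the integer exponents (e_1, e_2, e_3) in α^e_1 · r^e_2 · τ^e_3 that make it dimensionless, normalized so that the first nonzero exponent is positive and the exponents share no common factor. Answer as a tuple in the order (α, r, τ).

(1, -2, 1)

L: e_1·(2) + e_2·(1) + e_3·(0) = 0
T: e_1·(-1) + e_2·(0) + e_3·(1) = 0
Solving this homogeneous linear system for the smallest-integer solution (first nonzero entry positive) gives (1, -2, 1).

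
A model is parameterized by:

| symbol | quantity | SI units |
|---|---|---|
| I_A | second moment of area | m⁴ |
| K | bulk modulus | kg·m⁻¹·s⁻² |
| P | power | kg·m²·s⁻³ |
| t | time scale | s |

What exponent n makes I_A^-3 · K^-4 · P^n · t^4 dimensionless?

Balance the M exponent: (1)·n from P, plus −3·(0) − 4·(1) + 4·(0) = -4 from the rest, must sum to zero.
n − 4 = 0, so n = 4.

4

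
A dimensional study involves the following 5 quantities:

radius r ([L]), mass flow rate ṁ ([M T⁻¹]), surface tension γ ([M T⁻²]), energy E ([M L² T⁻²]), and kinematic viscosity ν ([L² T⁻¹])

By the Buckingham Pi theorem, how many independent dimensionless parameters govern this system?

2

There are 5 variables and 3 base dimensions (M, L, T).
The dimension matrix has rank 3.
Independent dimensionless groups: 5 − 3 = 2.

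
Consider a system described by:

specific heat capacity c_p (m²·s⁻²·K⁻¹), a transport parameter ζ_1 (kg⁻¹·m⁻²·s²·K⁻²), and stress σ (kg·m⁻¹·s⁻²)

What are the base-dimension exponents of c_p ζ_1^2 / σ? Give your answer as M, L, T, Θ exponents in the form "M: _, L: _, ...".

M: -3, L: -1, T: 4, Θ: -5

Collect each base-dimension exponent across the product:
  M: (0) + 2·(-1) − (1) = -3
  L: (2) + 2·(-2) − (-1) = -1
  T: (-2) + 2·(2) − (-2) = 4
  Θ: (-1) + 2·(-2) − (0) = -5
So the dimensions are [M⁻³ L⁻¹ T⁴ Θ⁻⁵].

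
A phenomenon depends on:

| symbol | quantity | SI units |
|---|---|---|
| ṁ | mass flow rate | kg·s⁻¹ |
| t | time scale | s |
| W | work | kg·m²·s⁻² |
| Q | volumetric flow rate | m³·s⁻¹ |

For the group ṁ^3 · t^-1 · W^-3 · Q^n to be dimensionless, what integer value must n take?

2

Balance the L exponent: (3)·n from Q, plus 3·(0) − (0) − 3·(2) = -6 from the rest, must sum to zero.
3n − 6 = 0, so n = 2.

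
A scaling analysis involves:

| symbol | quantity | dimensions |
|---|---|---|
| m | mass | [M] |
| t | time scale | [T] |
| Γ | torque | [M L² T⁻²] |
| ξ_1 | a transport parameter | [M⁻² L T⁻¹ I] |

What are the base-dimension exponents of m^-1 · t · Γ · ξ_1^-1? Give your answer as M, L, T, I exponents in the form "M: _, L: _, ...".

Collect each base-dimension exponent across the product:
  M: −(1) + (0) + (1) − (-2) = 2
  L: −(0) + (0) + (2) − (1) = 1
  T: −(0) + (1) + (-2) − (-1) = 0
  I: −(0) + (0) + (0) − (1) = -1
So the dimensions are [M² L I⁻¹].

M: 2, L: 1, T: 0, I: -1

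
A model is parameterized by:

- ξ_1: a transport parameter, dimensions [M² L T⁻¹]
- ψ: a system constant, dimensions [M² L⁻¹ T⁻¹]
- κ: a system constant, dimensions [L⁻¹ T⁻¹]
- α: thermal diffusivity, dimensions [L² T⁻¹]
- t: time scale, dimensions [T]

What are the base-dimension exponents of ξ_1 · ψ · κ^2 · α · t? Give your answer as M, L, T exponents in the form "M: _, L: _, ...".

Collect each base-dimension exponent across the product:
  M: (2) + (2) + 2·(0) + (0) + (0) = 4
  L: (1) + (-1) + 2·(-1) + (2) + (0) = 0
  T: (-1) + (-1) + 2·(-1) + (-1) + (1) = -4
So the dimensions are [M⁴ T⁻⁴].

M: 4, L: 0, T: -4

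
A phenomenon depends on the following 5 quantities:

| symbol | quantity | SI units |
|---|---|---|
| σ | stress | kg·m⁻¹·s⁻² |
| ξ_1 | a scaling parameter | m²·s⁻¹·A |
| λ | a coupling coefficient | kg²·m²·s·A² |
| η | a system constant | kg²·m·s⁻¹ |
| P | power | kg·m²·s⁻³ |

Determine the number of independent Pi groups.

There are 5 variables and 4 base dimensions (M, L, T, I).
The dimension matrix has rank 4.
Independent dimensionless groups: 5 − 4 = 1.

1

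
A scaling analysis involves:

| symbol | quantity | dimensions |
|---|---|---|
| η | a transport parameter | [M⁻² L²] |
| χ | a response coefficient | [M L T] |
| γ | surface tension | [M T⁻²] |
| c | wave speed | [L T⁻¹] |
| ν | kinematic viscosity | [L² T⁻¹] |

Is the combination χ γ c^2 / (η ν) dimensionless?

no

Sum the exponent of each base dimension across the product:
  M: −[η]_M + [χ]_M + [γ]_M + 2·[c]_M − [ν]_M = −(-2) + (1) + (1) + 2·(0) − (0) = 4
  L: −[η]_L + [χ]_L + [γ]_L + 2·[c]_L − [ν]_L = −(2) + (1) + (0) + 2·(1) − (2) = -1
  T: −[η]_T + [χ]_T + [γ]_T + 2·[c]_T − [ν]_T = −(0) + (1) + (-2) + 2·(-1) − (-1) = -2
Net dimensions [M⁴ L⁻¹ T⁻²] ≠ [1] — not dimensionless.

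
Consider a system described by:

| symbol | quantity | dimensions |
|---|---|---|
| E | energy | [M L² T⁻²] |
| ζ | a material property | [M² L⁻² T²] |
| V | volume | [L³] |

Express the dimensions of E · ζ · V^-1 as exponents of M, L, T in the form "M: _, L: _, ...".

M: 3, L: -3, T: 0

Collect each base-dimension exponent across the product:
  M: (1) + (2) − (0) = 3
  L: (2) + (-2) − (3) = -3
  T: (-2) + (2) − (0) = 0
So the dimensions are [M³ L⁻³].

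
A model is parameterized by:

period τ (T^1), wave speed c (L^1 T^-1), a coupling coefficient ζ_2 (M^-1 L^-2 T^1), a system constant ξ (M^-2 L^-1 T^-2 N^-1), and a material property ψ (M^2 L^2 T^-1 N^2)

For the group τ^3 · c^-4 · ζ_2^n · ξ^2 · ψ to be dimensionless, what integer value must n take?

Balance the M exponent: (-1)·n from ζ_2, plus 3·(0) − 4·(0) + 2·(-2) + (2) = -2 from the rest, must sum to zero.
−n − 2 = 0, so n = -2.

-2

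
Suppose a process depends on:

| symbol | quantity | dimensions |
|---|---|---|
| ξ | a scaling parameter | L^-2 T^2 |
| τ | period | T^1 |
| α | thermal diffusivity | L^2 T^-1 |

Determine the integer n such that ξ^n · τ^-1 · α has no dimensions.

Balance the L exponent: (-2)·n from ξ, plus −(0) + (2) = 2 from the rest, must sum to zero.
-2n + 2 = 0, so n = 1.

1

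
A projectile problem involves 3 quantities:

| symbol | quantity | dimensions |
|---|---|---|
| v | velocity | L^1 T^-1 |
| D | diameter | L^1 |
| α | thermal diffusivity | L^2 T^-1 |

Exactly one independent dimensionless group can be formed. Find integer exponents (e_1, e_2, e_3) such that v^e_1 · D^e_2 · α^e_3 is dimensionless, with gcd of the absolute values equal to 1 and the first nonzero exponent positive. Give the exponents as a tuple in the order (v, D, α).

L: e_1·(1) + e_2·(1) + e_3·(2) = 0
T: e_1·(-1) + e_2·(0) + e_3·(-1) = 0
Solving this homogeneous linear system for the smallest-integer solution (first nonzero entry positive) gives (1, 1, -1).

(1, 1, -1)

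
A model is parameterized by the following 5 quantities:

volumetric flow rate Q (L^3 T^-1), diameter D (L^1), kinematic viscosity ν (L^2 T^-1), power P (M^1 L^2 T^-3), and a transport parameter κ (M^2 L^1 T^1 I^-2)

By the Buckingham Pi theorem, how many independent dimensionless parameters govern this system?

1

There are 5 variables and 4 base dimensions (M, L, T, I).
The dimension matrix has rank 4.
Independent dimensionless groups: 5 − 4 = 1.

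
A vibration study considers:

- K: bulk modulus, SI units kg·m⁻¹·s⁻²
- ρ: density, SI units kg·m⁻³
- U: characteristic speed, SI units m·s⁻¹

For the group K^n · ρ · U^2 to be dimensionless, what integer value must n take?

-1

Balance the M exponent: (1)·n from K, plus (1) + 2·(0) = 1 from the rest, must sum to zero.
n + 1 = 0, so n = -1.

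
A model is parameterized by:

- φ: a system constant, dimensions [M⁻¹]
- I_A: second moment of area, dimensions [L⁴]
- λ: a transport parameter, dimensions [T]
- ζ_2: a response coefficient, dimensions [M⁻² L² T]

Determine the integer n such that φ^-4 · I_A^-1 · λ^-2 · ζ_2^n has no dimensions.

2

Balance the M exponent: (-2)·n from ζ_2, plus −4·(-1) − (0) − 2·(0) = 4 from the rest, must sum to zero.
-2n + 4 = 0, so n = 2.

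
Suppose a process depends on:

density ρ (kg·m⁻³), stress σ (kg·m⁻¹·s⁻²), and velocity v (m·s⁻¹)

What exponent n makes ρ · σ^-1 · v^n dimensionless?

2

Balance the L exponent: (1)·n from v, plus (-3) − (-1) = -2 from the rest, must sum to zero.
n − 2 = 0, so n = 2.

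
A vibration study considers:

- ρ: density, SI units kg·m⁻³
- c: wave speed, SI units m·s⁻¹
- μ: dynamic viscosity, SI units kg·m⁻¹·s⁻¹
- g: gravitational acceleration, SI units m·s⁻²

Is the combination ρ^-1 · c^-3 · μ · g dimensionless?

Sum the exponent of each base dimension across the product:
  M: −[ρ]_M − 3·[c]_M + [μ]_M + [g]_M = −(1) − 3·(0) + (1) + (0) = 0
  L: −[ρ]_L − 3·[c]_L + [μ]_L + [g]_L = −(-3) − 3·(1) + (-1) + (1) = 0
  T: −[ρ]_T − 3·[c]_T + [μ]_T + [g]_T = −(0) − 3·(-1) + (-1) + (-2) = 0
All base exponents vanish — dimensionless.

yes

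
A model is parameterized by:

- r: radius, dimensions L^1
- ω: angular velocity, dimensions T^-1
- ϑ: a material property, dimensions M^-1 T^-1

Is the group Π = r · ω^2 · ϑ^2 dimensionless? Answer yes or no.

Sum the exponent of each base dimension across the product:
  M: [r]_M + 2·[ω]_M + 2·[ϑ]_M = (0) + 2·(0) + 2·(-1) = -2
  L: [r]_L + 2·[ω]_L + 2·[ϑ]_L = (1) + 2·(0) + 2·(0) = 1
  T: [r]_T + 2·[ω]_T + 2·[ϑ]_T = (0) + 2·(-1) + 2·(-1) = -4
Net dimensions [M⁻² L T⁻⁴] ≠ [1] — not dimensionless.

no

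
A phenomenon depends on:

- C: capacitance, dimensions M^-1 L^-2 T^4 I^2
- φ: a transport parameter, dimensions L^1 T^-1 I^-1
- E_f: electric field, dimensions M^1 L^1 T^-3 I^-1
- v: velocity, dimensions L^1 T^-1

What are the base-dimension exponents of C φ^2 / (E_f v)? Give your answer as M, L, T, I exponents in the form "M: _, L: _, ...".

Collect each base-dimension exponent across the product:
  M: (-1) + 2·(0) − (1) − (0) = -2
  L: (-2) + 2·(1) − (1) − (1) = -2
  T: (4) + 2·(-1) − (-3) − (-1) = 6
  I: (2) + 2·(-1) − (-1) − (0) = 1
So the dimensions are [M⁻² L⁻² T⁶ I].

M: -2, L: -2, T: 6, I: 1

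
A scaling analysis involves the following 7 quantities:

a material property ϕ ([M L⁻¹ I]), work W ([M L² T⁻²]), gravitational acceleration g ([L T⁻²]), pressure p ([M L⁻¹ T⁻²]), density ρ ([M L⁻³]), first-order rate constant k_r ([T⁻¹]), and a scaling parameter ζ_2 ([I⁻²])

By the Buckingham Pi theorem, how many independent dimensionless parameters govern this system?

3

There are 7 variables and 4 base dimensions (M, L, T, I).
The dimension matrix has rank 4.
Independent dimensionless groups: 7 − 4 = 3.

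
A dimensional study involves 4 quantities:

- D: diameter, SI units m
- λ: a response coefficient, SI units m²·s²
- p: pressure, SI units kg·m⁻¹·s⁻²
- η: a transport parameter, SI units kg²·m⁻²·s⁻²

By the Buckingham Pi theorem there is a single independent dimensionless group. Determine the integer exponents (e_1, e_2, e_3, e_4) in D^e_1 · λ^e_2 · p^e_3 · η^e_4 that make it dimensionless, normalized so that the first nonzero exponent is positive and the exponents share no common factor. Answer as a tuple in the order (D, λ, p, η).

M: e_1·(0) + e_2·(0) + e_3·(1) + e_4·(2) = 0
L: e_1·(1) + e_2·(2) + e_3·(-1) + e_4·(-2) = 0
T: e_1·(0) + e_2·(2) + e_3·(-2) + e_4·(-2) = 0
Solving this homogeneous linear system for the smallest-integer solution (first nonzero entry positive) gives (2, -1, -2, 1).

(2, -1, -2, 1)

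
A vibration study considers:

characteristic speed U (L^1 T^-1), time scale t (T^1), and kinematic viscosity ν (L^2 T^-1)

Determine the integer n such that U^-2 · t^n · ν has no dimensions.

Balance the T exponent: (1)·n from t, plus −2·(-1) + (-1) = 1 from the rest, must sum to zero.
n + 1 = 0, so n = -1.

-1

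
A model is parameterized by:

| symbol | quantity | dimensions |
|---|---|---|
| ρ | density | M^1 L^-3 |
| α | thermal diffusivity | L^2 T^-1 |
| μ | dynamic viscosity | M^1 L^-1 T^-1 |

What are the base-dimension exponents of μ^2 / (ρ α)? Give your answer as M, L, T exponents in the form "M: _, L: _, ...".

M: 1, L: -1, T: -1

Collect each base-dimension exponent across the product:
  M: −(1) − (0) + 2·(1) = 1
  L: −(-3) − (2) + 2·(-1) = -1
  T: −(0) − (-1) + 2·(-1) = -1
So the dimensions are [M L⁻¹ T⁻¹].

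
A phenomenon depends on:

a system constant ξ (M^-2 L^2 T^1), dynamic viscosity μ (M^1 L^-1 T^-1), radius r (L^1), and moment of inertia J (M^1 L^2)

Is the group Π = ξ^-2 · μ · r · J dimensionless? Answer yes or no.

Sum the exponent of each base dimension across the product:
  M: −2·[ξ]_M + [μ]_M + [r]_M + [J]_M = −2·(-2) + (1) + (0) + (1) = 6
  L: −2·[ξ]_L + [μ]_L + [r]_L + [J]_L = −2·(2) + (-1) + (1) + (2) = -2
  T: −2·[ξ]_T + [μ]_T + [r]_T + [J]_T = −2·(1) + (-1) + (0) + (0) = -3
Net dimensions [M⁶ L⁻² T⁻³] ≠ [1] — not dimensionless.

no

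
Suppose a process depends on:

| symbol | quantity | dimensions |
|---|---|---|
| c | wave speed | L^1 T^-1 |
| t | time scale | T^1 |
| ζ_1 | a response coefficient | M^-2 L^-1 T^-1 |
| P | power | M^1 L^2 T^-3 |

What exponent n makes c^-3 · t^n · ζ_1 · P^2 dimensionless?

4

Balance the T exponent: (1)·n from t, plus −3·(-1) + (-1) + 2·(-3) = -4 from the rest, must sum to zero.
n − 4 = 0, so n = 4.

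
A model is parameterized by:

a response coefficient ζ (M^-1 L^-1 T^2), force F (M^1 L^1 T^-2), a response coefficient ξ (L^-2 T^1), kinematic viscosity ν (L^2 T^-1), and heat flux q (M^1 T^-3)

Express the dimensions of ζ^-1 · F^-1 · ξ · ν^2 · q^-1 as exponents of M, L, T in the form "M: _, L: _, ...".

M: -1, L: 2, T: 2

Collect each base-dimension exponent across the product:
  M: −(-1) − (1) + (0) + 2·(0) − (1) = -1
  L: −(-1) − (1) + (-2) + 2·(2) − (0) = 2
  T: −(2) − (-2) + (1) + 2·(-1) − (-3) = 2
So the dimensions are [M⁻¹ L² T²].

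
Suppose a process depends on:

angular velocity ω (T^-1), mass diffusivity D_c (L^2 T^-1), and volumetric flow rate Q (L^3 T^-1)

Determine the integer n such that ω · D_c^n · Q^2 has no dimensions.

Balance the L exponent: (2)·n from D_c, plus (0) + 2·(3) = 6 from the rest, must sum to zero.
2n + 6 = 0, so n = -3.

-3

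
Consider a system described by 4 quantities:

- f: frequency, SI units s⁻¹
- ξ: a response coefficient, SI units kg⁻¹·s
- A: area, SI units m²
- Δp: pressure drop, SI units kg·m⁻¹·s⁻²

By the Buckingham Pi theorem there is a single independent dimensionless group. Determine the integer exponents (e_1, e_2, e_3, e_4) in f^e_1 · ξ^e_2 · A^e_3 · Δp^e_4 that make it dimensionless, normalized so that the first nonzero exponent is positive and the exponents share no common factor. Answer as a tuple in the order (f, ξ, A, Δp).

M: e_1·(0) + e_2·(-1) + e_3·(0) + e_4·(1) = 0
L: e_1·(0) + e_2·(0) + e_3·(2) + e_4·(-1) = 0
T: e_1·(-1) + e_2·(1) + e_3·(0) + e_4·(-2) = 0
Solving this homogeneous linear system for the smallest-integer solution (first nonzero entry positive) gives (2, -2, -1, -2).

(2, -2, -1, -2)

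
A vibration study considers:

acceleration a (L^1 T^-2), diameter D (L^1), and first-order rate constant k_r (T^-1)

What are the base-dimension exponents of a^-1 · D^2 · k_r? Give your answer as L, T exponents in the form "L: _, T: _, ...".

L: 1, T: 1

Collect each base-dimension exponent across the product:
  L: −(1) + 2·(1) + (0) = 1
  T: −(-2) + 2·(0) + (-1) = 1
So the dimensions are [L T].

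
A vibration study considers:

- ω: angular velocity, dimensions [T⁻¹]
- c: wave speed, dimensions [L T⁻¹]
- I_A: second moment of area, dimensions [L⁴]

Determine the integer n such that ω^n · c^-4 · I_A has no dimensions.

4

Balance the T exponent: (-1)·n from ω, plus −4·(-1) + (0) = 4 from the rest, must sum to zero.
−n + 4 = 0, so n = 4.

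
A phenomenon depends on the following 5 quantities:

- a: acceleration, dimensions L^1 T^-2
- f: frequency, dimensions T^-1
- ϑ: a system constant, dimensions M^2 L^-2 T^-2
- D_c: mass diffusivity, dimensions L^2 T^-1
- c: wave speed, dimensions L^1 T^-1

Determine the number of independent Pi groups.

2

There are 5 variables and 3 base dimensions (M, L, T).
The dimension matrix has rank 3.
Independent dimensionless groups: 5 − 3 = 2.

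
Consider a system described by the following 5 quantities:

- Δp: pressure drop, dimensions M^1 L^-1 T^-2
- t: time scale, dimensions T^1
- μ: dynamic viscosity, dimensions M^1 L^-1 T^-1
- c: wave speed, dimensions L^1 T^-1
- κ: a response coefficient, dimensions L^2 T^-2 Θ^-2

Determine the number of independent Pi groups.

There are 5 variables and 4 base dimensions (M, L, T, Θ).
The dimension matrix has rank 4.
Independent dimensionless groups: 5 − 4 = 1.

1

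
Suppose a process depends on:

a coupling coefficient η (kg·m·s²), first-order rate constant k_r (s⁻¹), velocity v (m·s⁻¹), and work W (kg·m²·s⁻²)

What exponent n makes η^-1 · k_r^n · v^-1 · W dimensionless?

Balance the T exponent: (-1)·n from k_r, plus −(2) − (-1) + (-2) = -3 from the rest, must sum to zero.
−n − 3 = 0, so n = -3.

-3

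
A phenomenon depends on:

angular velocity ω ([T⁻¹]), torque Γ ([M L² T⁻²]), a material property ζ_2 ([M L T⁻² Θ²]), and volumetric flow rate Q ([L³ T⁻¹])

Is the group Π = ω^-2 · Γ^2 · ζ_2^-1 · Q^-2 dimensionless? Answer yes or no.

Sum the exponent of each base dimension across the product:
  M: −2·[ω]_M + 2·[Γ]_M − [ζ_2]_M − 2·[Q]_M = −2·(0) + 2·(1) − (1) − 2·(0) = 1
  L: −2·[ω]_L + 2·[Γ]_L − [ζ_2]_L − 2·[Q]_L = −2·(0) + 2·(2) − (1) − 2·(3) = -3
  T: −2·[ω]_T + 2·[Γ]_T − [ζ_2]_T − 2·[Q]_T = −2·(-1) + 2·(-2) − (-2) − 2·(-1) = 2
  Θ: −2·[ω]_Θ + 2·[Γ]_Θ − [ζ_2]_Θ − 2·[Q]_Θ = −2·(0) + 2·(0) − (2) − 2·(0) = -2
Net dimensions [M L⁻³ T² Θ⁻²] ≠ [1] — not dimensionless.

no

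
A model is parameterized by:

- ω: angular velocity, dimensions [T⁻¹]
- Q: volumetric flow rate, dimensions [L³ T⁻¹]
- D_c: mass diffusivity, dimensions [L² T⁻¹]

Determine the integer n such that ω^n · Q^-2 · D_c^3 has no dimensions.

-1

Balance the T exponent: (-1)·n from ω, plus −2·(-1) + 3·(-1) = -1 from the rest, must sum to zero.
−n − 1 = 0, so n = -1.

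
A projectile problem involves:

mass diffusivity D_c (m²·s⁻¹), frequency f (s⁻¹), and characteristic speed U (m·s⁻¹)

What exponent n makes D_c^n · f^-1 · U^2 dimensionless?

Balance the L exponent: (2)·n from D_c, plus −(0) + 2·(1) = 2 from the rest, must sum to zero.
2n + 2 = 0, so n = -1.

-1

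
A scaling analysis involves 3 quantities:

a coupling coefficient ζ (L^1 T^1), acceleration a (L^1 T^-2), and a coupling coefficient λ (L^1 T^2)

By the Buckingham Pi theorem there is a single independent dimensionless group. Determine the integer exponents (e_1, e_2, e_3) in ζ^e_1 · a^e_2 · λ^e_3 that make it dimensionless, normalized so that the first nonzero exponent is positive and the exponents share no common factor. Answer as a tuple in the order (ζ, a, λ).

L: e_1·(1) + e_2·(1) + e_3·(1) = 0
T: e_1·(1) + e_2·(-2) + e_3·(2) = 0
Solving this homogeneous linear system for the smallest-integer solution (first nonzero entry positive) gives (4, -1, -3).

(4, -1, -3)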